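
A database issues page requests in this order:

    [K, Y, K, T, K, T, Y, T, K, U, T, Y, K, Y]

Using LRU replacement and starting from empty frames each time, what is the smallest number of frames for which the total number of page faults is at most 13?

2

f=1: 14 faults
f=2: 9 faults
f=3: 6 faults
f=4: 4 faults
Smallest f with faults ≤ 13 is 2.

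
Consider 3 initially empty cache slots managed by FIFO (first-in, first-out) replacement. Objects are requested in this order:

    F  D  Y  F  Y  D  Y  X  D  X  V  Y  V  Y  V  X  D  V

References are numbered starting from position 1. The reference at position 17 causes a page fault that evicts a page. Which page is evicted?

Y

pos 1: F → miss, frames {F}
pos 2: D → miss, frames {F,D}
pos 3: Y → miss, frames {F,D,Y}
pos 4: F → hit
pos 5: Y → hit
pos 6: D → hit
pos 7: Y → hit
pos 8: X → miss, evict F, frames {D,Y,X}
pos 9: D → hit
pos 10: X → hit
pos 11: V → miss, evict D, frames {Y,X,V}
pos 12: Y → hit
pos 13: V → hit
pos 14: Y → hit
pos 15: V → hit
pos 16: X → hit
pos 17: D → miss, evict Y, frames {X,V,D}
At position 17, page Y is evicted.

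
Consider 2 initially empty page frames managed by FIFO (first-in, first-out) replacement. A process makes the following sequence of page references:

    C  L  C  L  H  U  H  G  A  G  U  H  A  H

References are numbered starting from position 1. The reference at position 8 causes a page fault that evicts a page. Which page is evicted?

H

pos 1: C → miss, frames (C)
pos 2: L → miss, frames (C L)
pos 3: C → hit
pos 4: L → hit
pos 5: H → miss, evict C, frames (L H)
pos 6: U → miss, evict L, frames (H U)
pos 7: H → hit
pos 8: G → miss, evict H, frames (U G)
At position 8, page H is evicted.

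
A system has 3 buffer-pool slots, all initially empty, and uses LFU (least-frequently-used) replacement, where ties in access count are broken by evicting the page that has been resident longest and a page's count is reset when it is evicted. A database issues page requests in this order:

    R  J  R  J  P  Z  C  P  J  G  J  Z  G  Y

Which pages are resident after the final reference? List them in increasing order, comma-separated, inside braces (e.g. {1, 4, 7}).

{J, R, Y}

R: fault, frames (R)
J: fault, frames (R J)
R: hit
J: hit
P: fault, frames (R J P)
Z: fault, evict P, frames (R J Z)
C: fault, evict Z, frames (R J C)
P: fault, evict C, frames (R J P)
J: hit
G: fault, evict P, frames (R J G)
J: hit
Z: fault, evict G, frames (R J Z)
G: fault, evict Z, frames (R J G)
Y: fault, evict G, frames (R J Y)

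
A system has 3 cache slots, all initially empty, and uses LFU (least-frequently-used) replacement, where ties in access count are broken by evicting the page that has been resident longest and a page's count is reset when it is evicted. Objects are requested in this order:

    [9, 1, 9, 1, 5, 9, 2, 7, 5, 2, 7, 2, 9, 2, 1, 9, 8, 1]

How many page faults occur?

10

9 -> fault, frames [9]
1 -> fault, frames [9, 1]
9 -> hit
1 -> hit
5 -> fault, frames [9, 1, 5]
9 -> hit
2 -> fault, evict 5, frames [9, 1, 2]
7 -> fault, evict 2, frames [9, 1, 7]
5 -> fault, evict 7, frames [9, 1, 5]
2 -> fault, evict 5, frames [9, 1, 2]
7 -> fault, evict 2, frames [9, 1, 7]
2 -> fault, evict 7, frames [9, 1, 2]
9 -> hit
2 -> hit
1 -> hit
9 -> hit
8 -> fault, evict 2, frames [9, 1, 8]
1 -> hit
Page faults: 10.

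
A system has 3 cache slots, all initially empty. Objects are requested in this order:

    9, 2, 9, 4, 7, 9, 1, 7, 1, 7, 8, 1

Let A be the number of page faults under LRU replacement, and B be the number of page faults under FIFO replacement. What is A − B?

Under LRU: F F . F F . F . . . F . → 6 faults.
Under FIFO: F F . F F F F . . . F . → 7 faults.
A − B = 6 − 7 = -1.

-1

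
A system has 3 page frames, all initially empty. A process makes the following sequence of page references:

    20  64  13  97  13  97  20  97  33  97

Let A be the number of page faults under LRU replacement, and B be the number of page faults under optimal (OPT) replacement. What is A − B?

Under LRU: F F F F . . F . F . → 6 faults.
Under OPT: F F F F . . . . F . → 5 faults.
A − B = 6 − 5 = 1.

1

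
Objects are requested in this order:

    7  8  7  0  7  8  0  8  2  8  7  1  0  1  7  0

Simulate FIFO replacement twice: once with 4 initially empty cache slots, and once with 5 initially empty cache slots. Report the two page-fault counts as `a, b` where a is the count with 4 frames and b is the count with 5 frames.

4 frames: F F . F . . . . F . . F . . F . → 6 faults.
5 frames: F F . F . . . . F . . F . . . . → 5 faults.
5 < 6: adding a frame reduced faults, as is typical.

6, 5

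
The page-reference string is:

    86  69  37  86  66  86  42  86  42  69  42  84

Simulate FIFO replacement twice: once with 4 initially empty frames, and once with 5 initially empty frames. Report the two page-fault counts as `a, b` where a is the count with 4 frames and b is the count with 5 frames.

8, 6

4 frames: F F F . F . F F . F . F → 8 faults.
5 frames: F F F . F . F . . . . F → 6 faults.
6 < 8: adding a frame reduced faults, as is typical.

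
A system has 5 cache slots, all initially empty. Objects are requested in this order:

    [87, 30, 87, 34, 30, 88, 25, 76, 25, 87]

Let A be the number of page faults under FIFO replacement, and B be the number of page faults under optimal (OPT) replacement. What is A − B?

Under FIFO: F F . F . F F F . F → 7 faults.
Under OPT: F F . F . F F F . . → 6 faults.
A − B = 7 − 6 = 1.

1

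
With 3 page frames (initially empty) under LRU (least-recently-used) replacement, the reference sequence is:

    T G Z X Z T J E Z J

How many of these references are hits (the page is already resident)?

2

T → fault, frames (T)
G → fault, frames (T G)
Z → fault, frames (T G Z)
X → fault, evict T, frames (G Z X)
Z → hit
T → fault, evict G, frames (X Z T)
J → fault, evict X, frames (Z T J)
E → fault, evict Z, frames (T J E)
Z → fault, evict T, frames (J E Z)
J → hit
Hits: 2.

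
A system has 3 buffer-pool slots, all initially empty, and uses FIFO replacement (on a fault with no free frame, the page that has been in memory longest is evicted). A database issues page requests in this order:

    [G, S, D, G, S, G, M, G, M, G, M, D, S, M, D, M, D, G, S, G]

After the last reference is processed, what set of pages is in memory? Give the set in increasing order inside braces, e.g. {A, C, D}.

{G, M, S}

G -> fault, frames {G}
S -> fault, frames {G,S}
D -> fault, frames {G,S,D}
G -> hit
S -> hit
G -> hit
M -> fault, evict G, frames {S,D,M}
G -> fault, evict S, frames {D,M,G}
M -> hit
G -> hit
M -> hit
D -> hit
S -> fault, evict D, frames {M,G,S}
M -> hit
D -> fault, evict M, frames {G,S,D}
M -> fault, evict G, frames {S,D,M}
D -> hit
G -> fault, evict S, frames {D,M,G}
S -> fault, evict D, frames {M,G,S}
G -> hit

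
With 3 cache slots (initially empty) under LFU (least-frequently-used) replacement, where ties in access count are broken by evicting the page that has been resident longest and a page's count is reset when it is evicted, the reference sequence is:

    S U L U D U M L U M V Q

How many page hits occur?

4

S: miss, frames [S]
U: miss, frames [S, U]
L: miss, frames [S, U, L]
U: hit
D: miss, evict S, frames [U, L, D]
U: hit
M: miss, evict L, frames [U, D, M]
L: miss, evict D, frames [U, M, L]
U: hit
M: hit
V: miss, evict L, frames [U, M, V]
Q: miss, evict V, frames [U, M, Q]
Hits: 4.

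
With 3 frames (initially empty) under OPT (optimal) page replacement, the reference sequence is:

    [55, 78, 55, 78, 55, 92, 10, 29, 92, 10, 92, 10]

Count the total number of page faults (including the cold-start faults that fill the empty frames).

55 → miss, frames (55)
78 → miss, frames (55 78)
55 → hit
78 → hit
55 → hit
92 → miss, frames (55 78 92)
10 → miss, evict 78, frames (55 92 10)
29 → miss, evict 55, frames (92 10 29)
92 → hit
10 → hit
92 → hit
10 → hit
Page faults: 5.

5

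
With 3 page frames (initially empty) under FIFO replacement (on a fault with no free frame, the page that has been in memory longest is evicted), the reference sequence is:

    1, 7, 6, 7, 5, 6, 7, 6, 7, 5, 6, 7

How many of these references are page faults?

1 -> fault, frames {1}
7 -> fault, frames {1,7}
6 -> fault, frames {1,7,6}
7 -> hit
5 -> fault, evict 1, frames {7,6,5}
6 -> hit
7 -> hit
6 -> hit
7 -> hit
5 -> hit
6 -> hit
7 -> hit
Page faults: 4.

4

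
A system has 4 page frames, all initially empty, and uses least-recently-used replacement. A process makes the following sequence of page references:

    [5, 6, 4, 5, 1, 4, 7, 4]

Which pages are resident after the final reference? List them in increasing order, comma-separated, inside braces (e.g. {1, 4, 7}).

{1, 4, 5, 7}

5 → miss, frames [5]
6 → miss, frames [5, 6]
4 → miss, frames [5, 6, 4]
5 → hit
1 → miss, frames [6, 4, 5, 1]
4 → hit
7 → miss, evict 6, frames [5, 1, 4, 7]
4 → hit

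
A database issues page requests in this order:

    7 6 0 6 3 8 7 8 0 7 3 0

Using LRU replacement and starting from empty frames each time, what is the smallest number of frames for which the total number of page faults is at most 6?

f=1: 12 faults
f=2: 10 faults
f=3: 8 faults
f=4: 7 faults
f=5: 5 faults
Smallest f with faults ≤ 6 is 5.

5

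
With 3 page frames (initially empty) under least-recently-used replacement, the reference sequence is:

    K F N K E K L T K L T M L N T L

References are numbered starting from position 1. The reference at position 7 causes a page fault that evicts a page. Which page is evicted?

pos 1: K -> miss, frames (K)
pos 2: F -> miss, frames (K F)
pos 3: N -> miss, frames (K F N)
pos 4: K -> hit
pos 5: E -> miss, evict F, frames (N K E)
pos 6: K -> hit
pos 7: L -> miss, evict N, frames (E K L)
At position 7, page N is evicted.

N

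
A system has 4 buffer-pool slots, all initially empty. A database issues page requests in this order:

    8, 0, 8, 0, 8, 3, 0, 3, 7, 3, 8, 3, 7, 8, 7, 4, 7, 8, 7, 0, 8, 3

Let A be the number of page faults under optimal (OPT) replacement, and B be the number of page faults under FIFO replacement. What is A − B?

Under OPT: F F . . . F . . F . . . . . . F . . . . . F → 6 faults.
Under FIFO: F F . . . F . . F . . . . . . F . F . F . F → 8 faults.
A − B = 6 − 8 = -2.

-2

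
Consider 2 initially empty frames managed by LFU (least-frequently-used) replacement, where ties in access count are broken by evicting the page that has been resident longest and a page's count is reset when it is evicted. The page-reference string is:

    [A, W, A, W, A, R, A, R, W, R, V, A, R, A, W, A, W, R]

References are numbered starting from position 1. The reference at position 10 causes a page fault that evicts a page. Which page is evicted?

pos 1: A -> miss, frames [A]
pos 2: W -> miss, frames [A, W]
pos 3: A -> hit
pos 4: W -> hit
pos 5: A -> hit
pos 6: R -> miss, evict W, frames [A, R]
pos 7: A -> hit
pos 8: R -> hit
pos 9: W -> miss, evict R, frames [A, W]
pos 10: R -> miss, evict W, frames [A, R]
At position 10, page W is evicted.

W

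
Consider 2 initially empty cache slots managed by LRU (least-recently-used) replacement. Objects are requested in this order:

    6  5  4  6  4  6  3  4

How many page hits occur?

2

6: fault, frames {6}
5: fault, frames {6,5}
4: fault, evict 6, frames {5,4}
6: fault, evict 5, frames {4,6}
4: hit
6: hit
3: fault, evict 4, frames {6,3}
4: fault, evict 6, frames {3,4}
Hits: 2.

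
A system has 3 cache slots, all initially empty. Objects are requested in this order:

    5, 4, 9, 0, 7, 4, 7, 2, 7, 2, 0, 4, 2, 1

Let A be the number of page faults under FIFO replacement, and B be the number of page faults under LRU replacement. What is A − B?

-1

Under FIFO: F F F F F F . F . . F . . F → 9 faults.
Under LRU: F F F F F F . F . . F F . F → 10 faults.
A − B = 9 − 10 = -1.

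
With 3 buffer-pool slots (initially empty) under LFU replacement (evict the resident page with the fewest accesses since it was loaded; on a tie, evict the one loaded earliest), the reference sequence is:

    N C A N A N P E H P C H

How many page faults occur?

9

N → fault, frames [N]
C → fault, frames [N, C]
A → fault, frames [N, C, A]
N → hit
A → hit
N → hit
P → fault, evict C, frames [N, A, P]
E → fault, evict P, frames [N, A, E]
H → fault, evict E, frames [N, A, H]
P → fault, evict H, frames [N, A, P]
C → fault, evict P, frames [N, A, C]
H → fault, evict C, frames [N, A, H]
Page faults: 9.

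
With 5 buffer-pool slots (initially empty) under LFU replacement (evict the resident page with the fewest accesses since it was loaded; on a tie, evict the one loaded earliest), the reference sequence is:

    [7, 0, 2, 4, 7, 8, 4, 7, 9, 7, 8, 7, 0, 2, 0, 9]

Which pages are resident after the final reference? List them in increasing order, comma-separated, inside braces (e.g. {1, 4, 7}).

7: miss, frames [7]
0: miss, frames [7, 0]
2: miss, frames [7, 0, 2]
4: miss, frames [7, 0, 2, 4]
7: hit
8: miss, frames [7, 0, 2, 4, 8]
4: hit
7: hit
9: miss, evict 0, frames [7, 2, 4, 8, 9]
7: hit
8: hit
7: hit
0: miss, evict 2, frames [7, 4, 8, 9, 0]
2: miss, evict 9, frames [7, 4, 8, 0, 2]
0: hit
9: miss, evict 2, frames [7, 4, 8, 0, 9]

{0, 4, 7, 8, 9}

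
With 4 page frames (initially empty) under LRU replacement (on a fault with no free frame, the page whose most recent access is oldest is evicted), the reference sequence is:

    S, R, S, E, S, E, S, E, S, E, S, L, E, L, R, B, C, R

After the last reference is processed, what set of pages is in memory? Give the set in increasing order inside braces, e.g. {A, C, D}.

{B, C, L, R}

S -> fault, frames (S)
R -> fault, frames (S R)
S -> hit
E -> fault, frames (R S E)
S -> hit
E -> hit
S -> hit
E -> hit
S -> hit
E -> hit
S -> hit
L -> fault, frames (R E S L)
E -> hit
L -> hit
R -> hit
B -> fault, evict S, frames (E L R B)
C -> fault, evict E, frames (L R B C)
R -> hit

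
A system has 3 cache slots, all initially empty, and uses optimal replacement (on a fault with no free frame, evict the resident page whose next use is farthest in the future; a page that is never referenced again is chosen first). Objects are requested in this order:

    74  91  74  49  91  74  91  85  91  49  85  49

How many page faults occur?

4

74 -> miss, frames [74]
91 -> miss, frames [74, 91]
74 -> hit
49 -> miss, frames [74, 91, 49]
91 -> hit
74 -> hit
91 -> hit
85 -> miss, evict 74, frames [91, 49, 85]
91 -> hit
49 -> hit
85 -> hit
49 -> hit
Page faults: 4.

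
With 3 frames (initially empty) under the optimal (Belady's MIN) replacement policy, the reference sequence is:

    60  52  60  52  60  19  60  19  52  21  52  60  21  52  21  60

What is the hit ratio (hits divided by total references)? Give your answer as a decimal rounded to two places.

60 → fault, frames {60}
52 → fault, frames {60,52}
60 → hit
52 → hit
60 → hit
19 → fault, frames {60,52,19}
60 → hit
19 → hit
52 → hit
21 → fault, evict 19, frames {60,52,21}
52 → hit
60 → hit
21 → hit
52 → hit
21 → hit
60 → hit
Hits: 12 of 16 references → 12/16 = 0.7500.

0.75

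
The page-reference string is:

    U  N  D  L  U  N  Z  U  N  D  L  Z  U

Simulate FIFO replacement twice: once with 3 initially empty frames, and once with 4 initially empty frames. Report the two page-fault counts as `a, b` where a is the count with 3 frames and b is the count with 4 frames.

3 frames: F F F F F F F . . F F . F → 10 faults.
4 frames: F F F F . . F F F F F F F → 11 faults.
11 > 10: adding a frame increased faults — Belady's anomaly.

10, 11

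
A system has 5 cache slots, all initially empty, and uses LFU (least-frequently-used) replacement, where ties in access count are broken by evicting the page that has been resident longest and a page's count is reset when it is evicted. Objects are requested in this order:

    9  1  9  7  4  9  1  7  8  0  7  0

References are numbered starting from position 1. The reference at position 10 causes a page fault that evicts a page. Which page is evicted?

pos 1: 9 → fault, frames {9}
pos 2: 1 → fault, frames {9,1}
pos 3: 9 → hit
pos 4: 7 → fault, frames {9,1,7}
pos 5: 4 → fault, frames {9,1,7,4}
pos 6: 9 → hit
pos 7: 1 → hit
pos 8: 7 → hit
pos 9: 8 → fault, frames {9,1,7,4,8}
pos 10: 0 → fault, evict 4, frames {9,1,7,8,0}
At position 10, page 4 is evicted.

4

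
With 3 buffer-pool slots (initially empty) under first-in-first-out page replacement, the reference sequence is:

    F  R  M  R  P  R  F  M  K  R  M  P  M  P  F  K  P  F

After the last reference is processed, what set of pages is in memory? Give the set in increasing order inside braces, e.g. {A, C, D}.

F → fault, frames [F]
R → fault, frames [F, R]
M → fault, frames [F, R, M]
R → hit
P → fault, evict F, frames [R, M, P]
R → hit
F → fault, evict R, frames [M, P, F]
M → hit
K → fault, evict M, frames [P, F, K]
R → fault, evict P, frames [F, K, R]
M → fault, evict F, frames [K, R, M]
P → fault, evict K, frames [R, M, P]
M → hit
P → hit
F → fault, evict R, frames [M, P, F]
K → fault, evict M, frames [P, F, K]
P → hit
F → hit

{F, K, P}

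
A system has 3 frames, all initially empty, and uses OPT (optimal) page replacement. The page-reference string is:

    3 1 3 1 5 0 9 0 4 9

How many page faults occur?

6

3 → miss, frames [3]
1 → miss, frames [3, 1]
3 → hit
1 → hit
5 → miss, frames [3, 1, 5]
0 → miss, evict 5, frames [3, 1, 0]
9 → miss, evict 1, frames [3, 0, 9]
0 → hit
4 → miss, evict 0, frames [3, 9, 4]
9 → hit
Page faults: 6.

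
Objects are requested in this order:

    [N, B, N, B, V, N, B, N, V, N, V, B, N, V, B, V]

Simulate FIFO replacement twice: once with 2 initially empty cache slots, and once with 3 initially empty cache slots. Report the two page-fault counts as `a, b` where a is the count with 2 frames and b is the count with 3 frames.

2 frames: F F . . F F F . F F . F . F . . → 9 faults.
3 frames: F F . . F . . . . . . . . . . . → 3 faults.
3 < 9: adding a frame reduced faults, as is typical.

9, 3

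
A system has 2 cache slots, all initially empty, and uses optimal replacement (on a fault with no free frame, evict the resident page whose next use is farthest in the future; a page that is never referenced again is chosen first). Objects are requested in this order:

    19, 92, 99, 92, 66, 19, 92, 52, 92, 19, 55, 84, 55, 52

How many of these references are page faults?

10

19 → fault, frames {19}
92 → fault, frames {19,92}
99 → fault, evict 19, frames {92,99}
92 → hit
66 → fault, evict 99, frames {92,66}
19 → fault, evict 66, frames {92,19}
92 → hit
52 → fault, evict 19, frames {92,52}
92 → hit
19 → fault, evict 92, frames {52,19}
55 → fault, evict 19, frames {52,55}
84 → fault, evict 52, frames {55,84}
55 → hit
52 → fault, evict 84, frames {55,52}
Page faults: 10.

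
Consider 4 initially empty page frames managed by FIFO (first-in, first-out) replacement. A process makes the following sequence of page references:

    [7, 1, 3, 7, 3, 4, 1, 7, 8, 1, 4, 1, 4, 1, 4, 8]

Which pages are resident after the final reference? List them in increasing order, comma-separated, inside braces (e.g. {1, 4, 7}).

{1, 3, 4, 8}

7 -> miss, frames (7)
1 -> miss, frames (7 1)
3 -> miss, frames (7 1 3)
7 -> hit
3 -> hit
4 -> miss, frames (7 1 3 4)
1 -> hit
7 -> hit
8 -> miss, evict 7, frames (1 3 4 8)
1 -> hit
4 -> hit
1 -> hit
4 -> hit
1 -> hit
4 -> hit
8 -> hit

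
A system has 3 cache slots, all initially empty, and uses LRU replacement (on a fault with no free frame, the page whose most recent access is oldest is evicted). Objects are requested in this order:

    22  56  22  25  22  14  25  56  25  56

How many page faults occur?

22: fault, frames {22}
56: fault, frames {22,56}
22: hit
25: fault, frames {56,22,25}
22: hit
14: fault, evict 56, frames {25,22,14}
25: hit
56: fault, evict 22, frames {14,25,56}
25: hit
56: hit
Page faults: 5.

5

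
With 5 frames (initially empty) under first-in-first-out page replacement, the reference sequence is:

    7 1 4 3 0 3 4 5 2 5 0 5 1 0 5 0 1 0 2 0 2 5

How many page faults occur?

8

7 -> fault, frames (7)
1 -> fault, frames (7 1)
4 -> fault, frames (7 1 4)
3 -> fault, frames (7 1 4 3)
0 -> fault, frames (7 1 4 3 0)
3 -> hit
4 -> hit
5 -> fault, evict 7, frames (1 4 3 0 5)
2 -> fault, evict 1, frames (4 3 0 5 2)
5 -> hit
0 -> hit
5 -> hit
1 -> fault, evict 4, frames (3 0 5 2 1)
0 -> hit
5 -> hit
0 -> hit
1 -> hit
0 -> hit
2 -> hit
0 -> hit
2 -> hit
5 -> hit
Page faults: 8.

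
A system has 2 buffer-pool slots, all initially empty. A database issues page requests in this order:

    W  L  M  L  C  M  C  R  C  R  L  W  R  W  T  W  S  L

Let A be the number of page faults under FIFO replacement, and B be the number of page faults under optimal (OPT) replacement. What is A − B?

Under FIFO: F F F . F . . F . . F F F . F F F F → 12 faults.
Under OPT: F F F . F . . F . . F F . . F . F F → 10 faults.
A − B = 12 − 10 = 2.

2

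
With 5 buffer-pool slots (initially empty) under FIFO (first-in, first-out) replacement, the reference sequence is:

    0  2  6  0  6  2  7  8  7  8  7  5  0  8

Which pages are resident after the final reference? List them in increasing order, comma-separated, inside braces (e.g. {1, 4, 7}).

0: miss, frames {0}
2: miss, frames {0,2}
6: miss, frames {0,2,6}
0: hit
6: hit
2: hit
7: miss, frames {0,2,6,7}
8: miss, frames {0,2,6,7,8}
7: hit
8: hit
7: hit
5: miss, evict 0, frames {2,6,7,8,5}
0: miss, evict 2, frames {6,7,8,5,0}
8: hit

{0, 5, 6, 7, 8}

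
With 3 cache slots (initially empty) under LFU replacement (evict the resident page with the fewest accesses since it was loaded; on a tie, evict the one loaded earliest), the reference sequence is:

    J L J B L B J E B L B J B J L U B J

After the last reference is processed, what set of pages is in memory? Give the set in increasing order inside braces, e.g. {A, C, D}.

{B, J, U}

J: fault, frames {J}
L: fault, frames {J,L}
J: hit
B: fault, frames {J,L,B}
L: hit
B: hit
J: hit
E: fault, evict L, frames {J,B,E}
B: hit
L: fault, evict E, frames {J,B,L}
B: hit
J: hit
B: hit
J: hit
L: hit
U: fault, evict L, frames {J,B,U}
B: hit
J: hit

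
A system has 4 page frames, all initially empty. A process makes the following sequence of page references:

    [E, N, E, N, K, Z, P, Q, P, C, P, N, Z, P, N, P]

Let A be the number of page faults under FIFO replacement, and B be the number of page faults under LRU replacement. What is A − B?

Under FIFO: F F . . F F F F . F . F F F . . → 10 faults.
Under LRU: F F . . F F F F . F . F F . . . → 9 faults.
A − B = 10 − 9 = 1.

1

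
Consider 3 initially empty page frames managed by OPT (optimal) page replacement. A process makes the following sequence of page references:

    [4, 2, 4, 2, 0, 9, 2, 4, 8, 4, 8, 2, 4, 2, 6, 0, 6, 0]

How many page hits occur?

4 -> miss, frames (4)
2 -> miss, frames (4 2)
4 -> hit
2 -> hit
0 -> miss, frames (4 2 0)
9 -> miss, evict 0, frames (4 2 9)
2 -> hit
4 -> hit
8 -> miss, evict 9, frames (4 2 8)
4 -> hit
8 -> hit
2 -> hit
4 -> hit
2 -> hit
6 -> miss, evict 8, frames (4 2 6)
0 -> miss, evict 2, frames (4 6 0)
6 -> hit
0 -> hit
Hits: 11.

11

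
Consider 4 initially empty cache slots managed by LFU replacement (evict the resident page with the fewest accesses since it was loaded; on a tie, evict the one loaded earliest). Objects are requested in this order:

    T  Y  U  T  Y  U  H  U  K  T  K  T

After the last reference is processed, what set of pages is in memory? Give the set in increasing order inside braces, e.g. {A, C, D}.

{K, T, U, Y}

T → miss, frames [T]
Y → miss, frames [T, Y]
U → miss, frames [T, Y, U]
T → hit
Y → hit
U → hit
H → miss, frames [T, Y, U, H]
U → hit
K → miss, evict H, frames [T, Y, U, K]
T → hit
K → hit
T → hit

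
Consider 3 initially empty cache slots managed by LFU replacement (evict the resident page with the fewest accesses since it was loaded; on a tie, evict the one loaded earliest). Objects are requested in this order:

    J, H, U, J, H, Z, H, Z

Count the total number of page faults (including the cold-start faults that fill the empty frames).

J -> miss, frames [J]
H -> miss, frames [J, H]
U -> miss, frames [J, H, U]
J -> hit
H -> hit
Z -> miss, evict U, frames [J, H, Z]
H -> hit
Z -> hit
Page faults: 4.

4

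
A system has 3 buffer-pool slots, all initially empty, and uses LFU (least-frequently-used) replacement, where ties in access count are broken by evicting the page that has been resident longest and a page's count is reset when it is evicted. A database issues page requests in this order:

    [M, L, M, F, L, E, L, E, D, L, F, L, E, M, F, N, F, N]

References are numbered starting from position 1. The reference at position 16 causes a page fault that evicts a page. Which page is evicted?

F

pos 1: M -> fault, frames (M)
pos 2: L -> fault, frames (M L)
pos 3: M -> hit
pos 4: F -> fault, frames (M L F)
pos 5: L -> hit
pos 6: E -> fault, evict F, frames (M L E)
pos 7: L -> hit
pos 8: E -> hit
pos 9: D -> fault, evict M, frames (L E D)
pos 10: L -> hit
pos 11: F -> fault, evict D, frames (L E F)
pos 12: L -> hit
pos 13: E -> hit
pos 14: M -> fault, evict F, frames (L E M)
pos 15: F -> fault, evict M, frames (L E F)
pos 16: N -> fault, evict F, frames (L E N)
At position 16, page F is evicted.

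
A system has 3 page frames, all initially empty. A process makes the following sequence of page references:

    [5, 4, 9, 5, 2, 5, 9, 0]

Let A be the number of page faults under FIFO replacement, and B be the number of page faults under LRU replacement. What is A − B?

Under FIFO: F F F . F F . F → 6 faults.
Under LRU: F F F . F . . F → 5 faults.
A − B = 6 − 5 = 1.

1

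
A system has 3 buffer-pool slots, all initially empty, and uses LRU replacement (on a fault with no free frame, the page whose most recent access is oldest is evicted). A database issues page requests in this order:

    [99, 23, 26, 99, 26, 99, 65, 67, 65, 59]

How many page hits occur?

4

99 -> miss, frames {99}
23 -> miss, frames {99,23}
26 -> miss, frames {99,23,26}
99 -> hit
26 -> hit
99 -> hit
65 -> miss, evict 23, frames {26,99,65}
67 -> miss, evict 26, frames {99,65,67}
65 -> hit
59 -> miss, evict 99, frames {67,65,59}
Hits: 4.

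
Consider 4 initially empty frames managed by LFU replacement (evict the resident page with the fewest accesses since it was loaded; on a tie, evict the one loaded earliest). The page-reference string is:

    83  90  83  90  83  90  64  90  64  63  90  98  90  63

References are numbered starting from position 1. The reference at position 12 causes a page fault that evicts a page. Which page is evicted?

pos 1: 83: fault, frames [83]
pos 2: 90: fault, frames [83, 90]
pos 3: 83: hit
pos 4: 90: hit
pos 5: 83: hit
pos 6: 90: hit
pos 7: 64: fault, frames [83, 90, 64]
pos 8: 90: hit
pos 9: 64: hit
pos 10: 63: fault, frames [83, 90, 64, 63]
pos 11: 90: hit
pos 12: 98: fault, evict 63, frames [83, 90, 64, 98]
At position 12, page 63 is evicted.

63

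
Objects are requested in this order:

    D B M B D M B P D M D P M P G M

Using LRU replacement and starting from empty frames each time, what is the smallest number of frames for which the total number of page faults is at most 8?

f=1: 16 faults
f=2: 13 faults
f=3: 7 faults
f=4: 5 faults
f=5: 5 faults
Smallest f with faults ≤ 8 is 3.

3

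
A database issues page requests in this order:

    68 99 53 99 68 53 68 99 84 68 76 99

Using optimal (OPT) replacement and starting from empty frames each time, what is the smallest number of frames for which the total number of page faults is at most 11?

2

f=1: 12 faults
f=2: 8 faults
f=3: 5 faults
f=4: 5 faults
f=5: 5 faults
Smallest f with faults ≤ 11 is 2.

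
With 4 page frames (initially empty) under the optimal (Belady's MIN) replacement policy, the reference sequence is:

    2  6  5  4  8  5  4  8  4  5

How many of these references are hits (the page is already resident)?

5

2: miss, frames (2)
6: miss, frames (2 6)
5: miss, frames (2 6 5)
4: miss, frames (2 6 5 4)
8: miss, evict 6, frames (2 5 4 8)
5: hit
4: hit
8: hit
4: hit
5: hit
Hits: 5.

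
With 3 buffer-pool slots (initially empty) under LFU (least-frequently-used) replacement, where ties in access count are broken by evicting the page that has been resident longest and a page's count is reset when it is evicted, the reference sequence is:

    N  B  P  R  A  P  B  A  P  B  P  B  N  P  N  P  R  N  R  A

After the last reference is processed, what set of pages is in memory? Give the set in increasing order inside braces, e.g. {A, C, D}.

N: fault, frames [N]
B: fault, frames [N, B]
P: fault, frames [N, B, P]
R: fault, evict N, frames [B, P, R]
A: fault, evict B, frames [P, R, A]
P: hit
B: fault, evict R, frames [P, A, B]
A: hit
P: hit
B: hit
P: hit
B: hit
N: fault, evict A, frames [P, B, N]
P: hit
N: hit
P: hit
R: fault, evict N, frames [P, B, R]
N: fault, evict R, frames [P, B, N]
R: fault, evict N, frames [P, B, R]
A: fault, evict R, frames [P, B, A]

{A, B, P}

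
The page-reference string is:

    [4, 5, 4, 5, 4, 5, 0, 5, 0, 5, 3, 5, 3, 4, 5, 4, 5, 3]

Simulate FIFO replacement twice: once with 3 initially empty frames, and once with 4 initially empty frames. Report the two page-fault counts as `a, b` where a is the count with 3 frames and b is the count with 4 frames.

6, 4

3 frames: F F . . . . F . . . F . . F F . . . → 6 faults.
4 frames: F F . . . . F . . . F . . . . . . . → 4 faults.
4 < 6: adding a frame reduced faults, as is typical.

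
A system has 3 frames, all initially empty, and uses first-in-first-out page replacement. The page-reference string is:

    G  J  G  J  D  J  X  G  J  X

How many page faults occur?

6

G → fault, frames [G]
J → fault, frames [G, J]
G → hit
J → hit
D → fault, frames [G, J, D]
J → hit
X → fault, evict G, frames [J, D, X]
G → fault, evict J, frames [D, X, G]
J → fault, evict D, frames [X, G, J]
X → hit
Page faults: 6.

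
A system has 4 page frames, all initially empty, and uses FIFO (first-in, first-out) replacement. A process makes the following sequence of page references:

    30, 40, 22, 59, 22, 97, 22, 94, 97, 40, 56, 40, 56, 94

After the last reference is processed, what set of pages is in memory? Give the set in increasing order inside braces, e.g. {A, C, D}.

30 -> miss, frames {30}
40 -> miss, frames {30,40}
22 -> miss, frames {30,40,22}
59 -> miss, frames {30,40,22,59}
22 -> hit
97 -> miss, evict 30, frames {40,22,59,97}
22 -> hit
94 -> miss, evict 40, frames {22,59,97,94}
97 -> hit
40 -> miss, evict 22, frames {59,97,94,40}
56 -> miss, evict 59, frames {97,94,40,56}
40 -> hit
56 -> hit
94 -> hit

{40, 56, 94, 97}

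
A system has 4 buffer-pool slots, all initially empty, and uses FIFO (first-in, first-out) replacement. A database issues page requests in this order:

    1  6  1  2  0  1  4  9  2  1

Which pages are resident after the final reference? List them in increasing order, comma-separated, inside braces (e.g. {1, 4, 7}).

1 -> miss, frames {1}
6 -> miss, frames {1,6}
1 -> hit
2 -> miss, frames {1,6,2}
0 -> miss, frames {1,6,2,0}
1 -> hit
4 -> miss, evict 1, frames {6,2,0,4}
9 -> miss, evict 6, frames {2,0,4,9}
2 -> hit
1 -> miss, evict 2, frames {0,4,9,1}

{0, 1, 4, 9}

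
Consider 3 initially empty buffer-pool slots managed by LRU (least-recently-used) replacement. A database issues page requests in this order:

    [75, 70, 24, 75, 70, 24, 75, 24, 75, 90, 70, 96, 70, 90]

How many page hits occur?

8

75: miss, frames (75)
70: miss, frames (75 70)
24: miss, frames (75 70 24)
75: hit
70: hit
24: hit
75: hit
24: hit
75: hit
90: miss, evict 70, frames (24 75 90)
70: miss, evict 24, frames (75 90 70)
96: miss, evict 75, frames (90 70 96)
70: hit
90: hit
Hits: 8.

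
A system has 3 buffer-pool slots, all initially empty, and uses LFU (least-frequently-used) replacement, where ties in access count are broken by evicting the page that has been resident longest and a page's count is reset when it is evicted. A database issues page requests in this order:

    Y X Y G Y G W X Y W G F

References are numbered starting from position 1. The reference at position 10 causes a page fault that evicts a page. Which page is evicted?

pos 1: Y → miss, frames (Y)
pos 2: X → miss, frames (Y X)
pos 3: Y → hit
pos 4: G → miss, frames (Y X G)
pos 5: Y → hit
pos 6: G → hit
pos 7: W → miss, evict X, frames (Y G W)
pos 8: X → miss, evict W, frames (Y G X)
pos 9: Y → hit
pos 10: W → miss, evict X, frames (Y G W)
At position 10, page X is evicted.

X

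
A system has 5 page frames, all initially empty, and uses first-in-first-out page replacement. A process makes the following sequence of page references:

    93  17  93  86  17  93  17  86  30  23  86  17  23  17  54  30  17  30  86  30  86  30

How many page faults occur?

6

93 -> miss, frames [93]
17 -> miss, frames [93, 17]
93 -> hit
86 -> miss, frames [93, 17, 86]
17 -> hit
93 -> hit
17 -> hit
86 -> hit
30 -> miss, frames [93, 17, 86, 30]
23 -> miss, frames [93, 17, 86, 30, 23]
86 -> hit
17 -> hit
23 -> hit
17 -> hit
54 -> miss, evict 93, frames [17, 86, 30, 23, 54]
30 -> hit
17 -> hit
30 -> hit
86 -> hit
30 -> hit
86 -> hit
30 -> hit
Page faults: 6.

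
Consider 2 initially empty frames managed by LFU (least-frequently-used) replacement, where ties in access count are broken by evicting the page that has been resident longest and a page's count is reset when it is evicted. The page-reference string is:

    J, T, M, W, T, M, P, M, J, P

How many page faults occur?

J → miss, frames {J}
T → miss, frames {J,T}
M → miss, evict J, frames {T,M}
W → miss, evict T, frames {M,W}
T → miss, evict M, frames {W,T}
M → miss, evict W, frames {T,M}
P → miss, evict T, frames {M,P}
M → hit
J → miss, evict P, frames {M,J}
P → miss, evict J, frames {M,P}
Page faults: 9.

9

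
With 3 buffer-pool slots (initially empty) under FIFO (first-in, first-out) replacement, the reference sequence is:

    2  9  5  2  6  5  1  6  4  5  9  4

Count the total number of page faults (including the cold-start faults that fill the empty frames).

2 -> miss, frames (2)
9 -> miss, frames (2 9)
5 -> miss, frames (2 9 5)
2 -> hit
6 -> miss, evict 2, frames (9 5 6)
5 -> hit
1 -> miss, evict 9, frames (5 6 1)
6 -> hit
4 -> miss, evict 5, frames (6 1 4)
5 -> miss, evict 6, frames (1 4 5)
9 -> miss, evict 1, frames (4 5 9)
4 -> hit
Page faults: 8.

8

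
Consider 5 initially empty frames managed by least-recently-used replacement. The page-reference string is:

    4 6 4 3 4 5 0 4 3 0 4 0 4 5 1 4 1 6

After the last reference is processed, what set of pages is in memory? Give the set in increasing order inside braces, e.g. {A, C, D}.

{0, 1, 4, 5, 6}

4 → miss, frames (4)
6 → miss, frames (4 6)
4 → hit
3 → miss, frames (6 4 3)
4 → hit
5 → miss, frames (6 3 4 5)
0 → miss, frames (6 3 4 5 0)
4 → hit
3 → hit
0 → hit
4 → hit
0 → hit
4 → hit
5 → hit
1 → miss, evict 6, frames (3 0 4 5 1)
4 → hit
1 → hit
6 → miss, evict 3, frames (0 5 4 1 6)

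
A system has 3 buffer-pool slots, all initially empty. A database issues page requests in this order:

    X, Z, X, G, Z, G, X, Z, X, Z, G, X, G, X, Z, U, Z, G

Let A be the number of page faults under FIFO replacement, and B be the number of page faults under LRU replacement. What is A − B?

-1

Under FIFO: F F . F . . . . . . . . . . . F . . → 4 faults.
Under LRU: F F . F . . . . . . . . . . . F . F → 5 faults.
A − B = 4 − 5 = -1.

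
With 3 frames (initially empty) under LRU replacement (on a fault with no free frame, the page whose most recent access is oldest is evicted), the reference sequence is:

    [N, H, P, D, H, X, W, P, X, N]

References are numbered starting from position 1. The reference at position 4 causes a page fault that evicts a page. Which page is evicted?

pos 1: N → miss, frames (N)
pos 2: H → miss, frames (N H)
pos 3: P → miss, frames (N H P)
pos 4: D → miss, evict N, frames (H P D)
At position 4, page N is evicted.

N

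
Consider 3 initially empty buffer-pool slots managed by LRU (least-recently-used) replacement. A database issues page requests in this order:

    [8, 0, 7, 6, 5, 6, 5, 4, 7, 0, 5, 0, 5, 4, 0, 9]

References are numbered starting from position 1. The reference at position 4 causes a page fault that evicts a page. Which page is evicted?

pos 1: 8 -> miss, frames (8)
pos 2: 0 -> miss, frames (8 0)
pos 3: 7 -> miss, frames (8 0 7)
pos 4: 6 -> miss, evict 8, frames (0 7 6)
At position 4, page 8 is evicted.

8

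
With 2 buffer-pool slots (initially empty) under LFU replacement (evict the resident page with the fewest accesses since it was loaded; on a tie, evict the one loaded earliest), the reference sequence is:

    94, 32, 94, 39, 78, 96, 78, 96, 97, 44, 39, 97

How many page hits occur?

1

94: miss, frames [94]
32: miss, frames [94, 32]
94: hit
39: miss, evict 32, frames [94, 39]
78: miss, evict 39, frames [94, 78]
96: miss, evict 78, frames [94, 96]
78: miss, evict 96, frames [94, 78]
96: miss, evict 78, frames [94, 96]
97: miss, evict 96, frames [94, 97]
44: miss, evict 97, frames [94, 44]
39: miss, evict 44, frames [94, 39]
97: miss, evict 39, frames [94, 97]
Hits: 1.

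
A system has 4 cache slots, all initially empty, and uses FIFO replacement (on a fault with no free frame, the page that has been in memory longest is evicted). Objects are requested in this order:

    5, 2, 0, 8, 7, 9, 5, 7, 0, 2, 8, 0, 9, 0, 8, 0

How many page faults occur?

11

5 -> miss, frames [5]
2 -> miss, frames [5, 2]
0 -> miss, frames [5, 2, 0]
8 -> miss, frames [5, 2, 0, 8]
7 -> miss, evict 5, frames [2, 0, 8, 7]
9 -> miss, evict 2, frames [0, 8, 7, 9]
5 -> miss, evict 0, frames [8, 7, 9, 5]
7 -> hit
0 -> miss, evict 8, frames [7, 9, 5, 0]
2 -> miss, evict 7, frames [9, 5, 0, 2]
8 -> miss, evict 9, frames [5, 0, 2, 8]
0 -> hit
9 -> miss, evict 5, frames [0, 2, 8, 9]
0 -> hit
8 -> hit
0 -> hit
Page faults: 11.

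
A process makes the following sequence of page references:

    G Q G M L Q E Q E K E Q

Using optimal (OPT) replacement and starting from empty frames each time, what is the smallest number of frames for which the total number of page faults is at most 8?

2

f=1: 12 faults
f=2: 7 faults
f=3: 6 faults
f=4: 6 faults
f=5: 6 faults
f=6: 6 faults
Smallest f with faults ≤ 8 is 2.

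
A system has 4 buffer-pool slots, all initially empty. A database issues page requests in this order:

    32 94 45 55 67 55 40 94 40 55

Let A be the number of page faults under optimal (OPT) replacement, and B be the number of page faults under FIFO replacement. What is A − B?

-1

Under OPT: F F F F F . F . . . → 6 faults.
Under FIFO: F F F F F . F F . . → 7 faults.
A − B = 6 − 7 = -1.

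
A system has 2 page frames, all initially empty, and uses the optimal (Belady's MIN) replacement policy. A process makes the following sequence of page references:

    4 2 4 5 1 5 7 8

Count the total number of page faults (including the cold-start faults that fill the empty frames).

6

4 -> miss, frames (4)
2 -> miss, frames (4 2)
4 -> hit
5 -> miss, evict 2, frames (4 5)
1 -> miss, evict 4, frames (5 1)
5 -> hit
7 -> miss, evict 1, frames (5 7)
8 -> miss, evict 7, frames (5 8)
Page faults: 6.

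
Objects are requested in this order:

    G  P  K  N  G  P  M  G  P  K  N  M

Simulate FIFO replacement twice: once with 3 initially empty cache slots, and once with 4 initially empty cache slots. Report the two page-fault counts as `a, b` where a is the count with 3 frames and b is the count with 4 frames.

9, 10

3 frames: F F F F F F F . . F F . → 9 faults.
4 frames: F F F F . . F F F F F F → 10 faults.
10 > 9: adding a frame increased faults — Belady's anomaly.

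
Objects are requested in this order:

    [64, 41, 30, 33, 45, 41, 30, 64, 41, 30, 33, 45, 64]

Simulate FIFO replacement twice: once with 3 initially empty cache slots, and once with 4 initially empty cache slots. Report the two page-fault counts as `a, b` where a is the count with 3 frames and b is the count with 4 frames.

3 frames: F F F F F F F F . . F F . → 10 faults.
4 frames: F F F F F . . F F F F F F → 11 faults.
11 > 10: adding a frame increased faults — Belady's anomaly.

10, 11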